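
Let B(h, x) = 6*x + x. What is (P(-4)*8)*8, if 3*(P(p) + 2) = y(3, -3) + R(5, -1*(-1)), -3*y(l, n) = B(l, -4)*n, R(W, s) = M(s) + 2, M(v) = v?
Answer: -1984/3 ≈ -661.33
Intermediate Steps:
B(h, x) = 7*x
R(W, s) = 2 + s (R(W, s) = s + 2 = 2 + s)
y(l, n) = 28*n/3 (y(l, n) = -7*(-4)*n/3 = -(-28)*n/3 = 28*n/3)
P(p) = -31/3 (P(p) = -2 + ((28/3)*(-3) + (2 - 1*(-1)))/3 = -2 + (-28 + (2 + 1))/3 = -2 + (-28 + 3)/3 = -2 + (1/3)*(-25) = -2 - 25/3 = -31/3)
(P(-4)*8)*8 = -31/3*8*8 = -248/3*8 = -1984/3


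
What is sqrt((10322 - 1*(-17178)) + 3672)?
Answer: 2*sqrt(7793) ≈ 176.56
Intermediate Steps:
sqrt((10322 - 1*(-17178)) + 3672) = sqrt((10322 + 17178) + 3672) = sqrt(27500 + 3672) = sqrt(31172) = 2*sqrt(7793)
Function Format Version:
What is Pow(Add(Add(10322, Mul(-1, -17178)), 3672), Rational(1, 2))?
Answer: Mul(2, Pow(7793, Rational(1, 2))) ≈ 176.56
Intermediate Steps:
Pow(Add(Add(10322, Mul(-1, -17178)), 3672), Rational(1, 2)) = Pow(Add(Add(10322, 17178), 3672), Rational(1, 2)) = Pow(Add(27500, 3672), Rational(1, 2)) = Pow(31172, Rational(1, 2)) = Mul(2, Pow(7793, Rational(1, 2)))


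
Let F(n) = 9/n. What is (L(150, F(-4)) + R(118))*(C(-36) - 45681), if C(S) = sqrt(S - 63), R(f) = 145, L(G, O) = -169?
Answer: 1096344 - 72*I*sqrt(11) ≈ 1.0963e+6 - 238.8*I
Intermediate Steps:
C(S) = sqrt(-63 + S)
(L(150, F(-4)) + R(118))*(C(-36) - 45681) = (-169 + 145)*(sqrt(-63 - 36) - 45681) = -24*(sqrt(-99) - 45681) = -24*(3*I*sqrt(11) - 45681) = -24*(-45681 + 3*I*sqrt(11)) = 1096344 - 72*I*sqrt(11)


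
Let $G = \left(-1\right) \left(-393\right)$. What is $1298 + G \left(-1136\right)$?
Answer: $-445150$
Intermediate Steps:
$G = 393$
$1298 + G \left(-1136\right) = 1298 + 393 \left(-1136\right) = 1298 - 446448 = -445150$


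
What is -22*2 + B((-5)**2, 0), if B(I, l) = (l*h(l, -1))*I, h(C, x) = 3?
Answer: -44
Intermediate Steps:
B(I, l) = 3*I*l (B(I, l) = (l*3)*I = (3*l)*I = 3*I*l)
-22*2 + B((-5)**2, 0) = -22*2 + 3*(-5)**2*0 = -44 + 3*25*0 = -44 + 0 = -44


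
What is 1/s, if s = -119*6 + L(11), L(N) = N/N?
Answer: -1/713 ≈ -0.0014025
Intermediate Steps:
L(N) = 1
s = -713 (s = -119*6 + 1 = -714 + 1 = -713)
1/s = 1/(-713) = -1/713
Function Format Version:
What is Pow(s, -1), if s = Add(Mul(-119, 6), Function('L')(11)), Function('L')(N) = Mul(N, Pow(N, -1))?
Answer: Rational(-1, 713) ≈ -0.0014025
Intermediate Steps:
Function('L')(N) = 1
s = -713 (s = Add(Mul(-119, 6), 1) = Add(-714, 1) = -713)
Pow(s, -1) = Pow(-713, -1) = Rational(-1, 713)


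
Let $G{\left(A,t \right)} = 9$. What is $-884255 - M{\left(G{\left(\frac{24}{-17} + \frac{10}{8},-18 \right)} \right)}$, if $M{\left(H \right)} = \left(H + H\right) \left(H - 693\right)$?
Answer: $-871943$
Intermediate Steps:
$M{\left(H \right)} = 2 H \left(-693 + H\right)$
$-884255 - M{\left(G{\left(\frac{24}{-17} + \frac{10}{8},-18 \right)} \right)} = -884255 - 2 \cdot 9 \left(-693 + 9\right) = -884255 - 2 \cdot 9 \left(-684\right) = -884255 - -12312 = -884255 + 12312 = -871943$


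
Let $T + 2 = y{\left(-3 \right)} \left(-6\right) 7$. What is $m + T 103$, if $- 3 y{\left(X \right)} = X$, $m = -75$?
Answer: $-4607$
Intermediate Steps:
$y{\left(X \right)} = - \frac{X}{3}$
$T = -44$ ($T = -2 + \left(- \frac{1}{3}\right) \left(-3\right) \left(-6\right) 7 = -2 + 1 \left(-6\right) 7 = -2 - 42 = -44$)
$m + T 103 = -75 - 4532 = -4607$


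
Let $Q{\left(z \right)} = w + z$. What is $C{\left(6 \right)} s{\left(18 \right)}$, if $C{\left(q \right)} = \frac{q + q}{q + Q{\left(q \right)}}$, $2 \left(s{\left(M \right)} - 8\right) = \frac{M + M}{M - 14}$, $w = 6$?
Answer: $\frac{25}{3} \approx 8.3333$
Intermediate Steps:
$Q{\left(z \right)} = 6 + z$
$s{\left(M \right)} = 8 + \frac{M}{-14 + M}$ ($s{\left(M \right)} = 8 + \frac{\left(M + M\right) \frac{1}{M - 14}}{2} = 8 + \frac{2 M \frac{1}{-14 + M}}{2} = 8 + \frac{M}{-14 + M}$)
$C{\left(q \right)} = \frac{2 q}{6 + 2 q}$ ($C{\left(q \right)} = \frac{q + q}{q + \left(6 + q\right)} = \frac{2 q}{6 + 2 q}$)
$C{\left(6 \right)} s{\left(18 \right)} = \frac{6}{3 + 6} \frac{-112 + 9 \cdot 18}{-14 + 18} = \frac{6}{9} \frac{-112 + 162}{4} = 6 \cdot \frac{1}{9} \cdot \frac{1}{4} \cdot 50 = \frac{2}{3} \cdot \frac{25}{2} = \frac{25}{3}$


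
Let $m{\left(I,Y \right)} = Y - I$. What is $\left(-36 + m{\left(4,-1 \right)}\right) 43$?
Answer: $-1763$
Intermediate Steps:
$\left(-36 + m{\left(4,-1 \right)}\right) 43 = \left(-36 - 5\right) 43 = \left(-41\right) 43 = -1763$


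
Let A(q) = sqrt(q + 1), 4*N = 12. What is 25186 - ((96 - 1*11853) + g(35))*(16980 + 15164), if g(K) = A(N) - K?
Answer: 379002946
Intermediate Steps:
N = 3 (N = (1/4)*12 = 3)
A(q) = sqrt(1 + q)
g(K) = 2 - K (g(K) = sqrt(1 + 3) - K = sqrt(4) - K = 2 - K)
25186 - ((96 - 1*11853) + g(35))*(16980 + 15164) = 25186 - ((96 - 1*11853) + (2 - 1*35))*(16980 + 15164) = 25186 - ((96 - 11853) + (2 - 35))*32144 = 25186 - (-11757 - 33)*32144 = 25186 - (-11790)*32144 = 25186 - 1*(-378977760) = 25186 + 378977760 = 379002946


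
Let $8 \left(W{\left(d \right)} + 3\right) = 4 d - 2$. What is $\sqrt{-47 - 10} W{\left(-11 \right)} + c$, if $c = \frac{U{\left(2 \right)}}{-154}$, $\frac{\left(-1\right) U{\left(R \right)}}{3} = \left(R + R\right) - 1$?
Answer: $\frac{9}{154} - \frac{35 i \sqrt{57}}{4} \approx 0.058442 - 66.061 i$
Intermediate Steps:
$U{\left(R \right)} = 3 - 6 R$ ($U{\left(R \right)} = - 3 \left(\left(R + R\right) - 1\right) = - 3 \left(2 R - 1\right) = - 3 \left(-1 + 2 R\right) = 3 - 6 R$)
$c = \frac{9}{154}$ ($c = \frac{3 - 12}{-154} = \left(3 - 12\right) \left(- \frac{1}{154}\right) = \left(-9\right) \left(- \frac{1}{154}\right) = \frac{9}{154} \approx 0.058442$)
$W{\left(d \right)} = - \frac{13}{4} + \frac{d}{2}$ ($W{\left(d \right)} = -3 + \frac{4 d - 2}{8} = -3 + \frac{-2 + 4 d}{8} = -3 + \left(- \frac{1}{4} + \frac{d}{2}\right) = - \frac{13}{4} + \frac{d}{2}$)
$\sqrt{-47 - 10} W{\left(-11 \right)} + c = \sqrt{-47 - 10} \left(- \frac{13}{4} + \frac{1}{2} \left(-11\right)\right) + \frac{9}{154} = \sqrt{-47 - 10} \left(- \frac{13}{4} - \frac{11}{2}\right) + \frac{9}{154} = \sqrt{-57} \left(- \frac{35}{4}\right) + \frac{9}{154} = i \sqrt{57} \left(- \frac{35}{4}\right) + \frac{9}{154} = - \frac{35 i \sqrt{57}}{4} + \frac{9}{154} = \frac{9}{154} - \frac{35 i \sqrt{57}}{4}$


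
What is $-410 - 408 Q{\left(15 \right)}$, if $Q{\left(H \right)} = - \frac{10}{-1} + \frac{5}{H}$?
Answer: $-4626$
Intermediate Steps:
$Q{\left(H \right)} = 10 + \frac{5}{H}$ ($Q{\left(H \right)} = \left(-10\right) \left(-1\right) + \frac{5}{H} = 10 + \frac{5}{H}$)
$-410 - 408 Q{\left(15 \right)} = -410 - 408 \left(10 + \frac{5}{15}\right) = -410 - 408 \left(10 + 5 \cdot \frac{1}{15}\right) = -410 - 408 \left(10 + \frac{1}{3}\right) = -410 - 4216 = -4626$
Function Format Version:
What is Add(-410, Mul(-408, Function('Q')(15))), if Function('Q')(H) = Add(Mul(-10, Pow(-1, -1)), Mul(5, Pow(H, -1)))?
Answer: -4626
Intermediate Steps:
Function('Q')(H) = Add(10, Mul(5, Pow(H, -1))) (Function('Q')(H) = Add(Mul(-10, -1), Mul(5, Pow(H, -1))) = Add(10, Mul(5, Pow(H, -1))))
Add(-410, Mul(-408, Function('Q')(15))) = Add(-410, Mul(-408, Add(10, Mul(5, Pow(15, -1))))) = Add(-410, Mul(-408, Add(10, Mul(5, Rational(1, 15))))) = Add(-410, Mul(-408, Add(10, Rational(1, 3)))) = Add(-410, Mul(-408, Rational(31, 3))) = Add(-410, -4216) = -4626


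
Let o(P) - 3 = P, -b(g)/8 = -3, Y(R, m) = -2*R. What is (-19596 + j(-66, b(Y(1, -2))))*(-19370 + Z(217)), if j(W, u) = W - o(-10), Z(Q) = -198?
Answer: 384609040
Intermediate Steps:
b(g) = 24 (b(g) = -8*(-3) = 24)
o(P) = 3 + P
j(W, u) = 7 + W (j(W, u) = W - (3 - 10) = W - 1*(-7) = W + 7 = 7 + W)
(-19596 + j(-66, b(Y(1, -2))))*(-19370 + Z(217)) = (-19596 + (7 - 66))*(-19370 - 198) = (-19596 - 59)*(-19568) = -19655*(-19568) = 384609040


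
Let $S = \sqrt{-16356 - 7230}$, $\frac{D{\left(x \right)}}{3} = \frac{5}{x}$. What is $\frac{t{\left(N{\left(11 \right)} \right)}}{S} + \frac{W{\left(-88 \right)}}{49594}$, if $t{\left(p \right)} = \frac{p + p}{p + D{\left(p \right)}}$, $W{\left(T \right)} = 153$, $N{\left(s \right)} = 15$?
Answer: $\frac{153}{49594} - \frac{5 i \sqrt{23586}}{62896} \approx 0.0030851 - 0.012209 i$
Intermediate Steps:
$D{\left(x \right)} = \frac{15}{x}$ ($D{\left(x \right)} = 3 \frac{5}{x} = \frac{15}{x}$)
$S = i \sqrt{23586}$ ($S = \sqrt{-23586} = i \sqrt{23586} \approx 153.58 i$)
$t{\left(p \right)} = \frac{2 p}{p + \frac{15}{p}}$ ($t{\left(p \right)} = \frac{p + p}{p + \frac{15}{p}} = \frac{2 p}{p + \frac{15}{p}}$)
$\frac{t{\left(N{\left(11 \right)} \right)}}{S} + \frac{W{\left(-88 \right)}}{49594} = \frac{2 \cdot 15^{2} \frac{1}{15 + 15^{2}}}{i \sqrt{23586}} + \frac{153}{49594} = 2 \cdot 225 \frac{1}{15 + 225} \left(- \frac{i \sqrt{23586}}{23586}\right) + 153 \cdot \frac{1}{49594} = 2 \cdot 225 \cdot \frac{1}{240} \left(- \frac{i \sqrt{23586}}{23586}\right) + \frac{153}{49594} = \frac{15 \left(- \frac{i \sqrt{23586}}{23586}\right)}{8} + \frac{153}{49594} = - \frac{5 i \sqrt{23586}}{62896} + \frac{153}{49594} = \frac{153}{49594} - \frac{5 i \sqrt{23586}}{62896}$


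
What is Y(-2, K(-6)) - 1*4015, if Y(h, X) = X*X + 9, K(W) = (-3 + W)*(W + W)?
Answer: 7658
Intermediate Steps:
K(W) = 2*W*(-3 + W) (K(W) = (-3 + W)*(2*W) = 2*W*(-3 + W))
Y(h, X) = 9 + X² (Y(h, X) = X² + 9 = 9 + X²)
Y(-2, K(-6)) - 1*4015 = (9 + (2*(-6)*(-3 - 6))²) - 1*4015 = (9 + (2*(-6)*(-9))²) - 4015 = (9 + 108²) - 4015 = (9 + 11664) - 4015 = 11673 - 4015 = 7658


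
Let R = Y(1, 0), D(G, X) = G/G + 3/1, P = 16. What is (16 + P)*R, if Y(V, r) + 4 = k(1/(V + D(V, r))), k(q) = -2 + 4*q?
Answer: -832/5 ≈ -166.40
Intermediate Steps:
D(G, X) = 4 (D(G, X) = 1 + 3*1 = 1 + 3 = 4)
Y(V, r) = -6 + 4/(4 + V) (Y(V, r) = -4 + (-2 + 4/(V + 4)) = -4 + (-2 + 4/(4 + V)) = -6 + 4/(4 + V))
R = -26/5 (R = 2*(-10 - 3*1)/(4 + 1) = 2*(-10 - 3)/5 = 2*(⅕)*(-13) = -26/5 ≈ -5.2000)
(16 + P)*R = (16 + 16)*(-26/5) = 32*(-26/5) = -832/5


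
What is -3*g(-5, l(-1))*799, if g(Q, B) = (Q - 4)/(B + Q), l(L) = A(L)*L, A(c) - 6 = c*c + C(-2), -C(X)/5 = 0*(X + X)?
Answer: -7191/4 ≈ -1797.8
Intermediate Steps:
C(X) = 0 (C(X) = -0*(X + X) = -0*2*X = -5*0 = 0)
A(c) = 6 + c**2 (A(c) = 6 + (c*c + 0) = 6 + (c**2 + 0) = 6 + c**2)
l(L) = L*(6 + L**2) (l(L) = (6 + L**2)*L = L*(6 + L**2))
g(Q, B) = (-4 + Q)/(B + Q)
-3*g(-5, l(-1))*799 = -3*(-4 - 5)/(-(6 + (-1)**2) - 5)*799 = -3*(-9)/(-(6 + 1) - 5)*799 = -3*(-9)/(-1*7 - 5)*799 = -3*(-9)/(-7 - 5)*799 = -3*(-9)/(-12)*799 = -(-1)*(-9)/4*799 = -3*3/4*799 = -9/4*799 = -7191/4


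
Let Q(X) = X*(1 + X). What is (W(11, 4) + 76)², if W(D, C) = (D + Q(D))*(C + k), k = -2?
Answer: 131044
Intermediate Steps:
W(D, C) = (-2 + C)*(D + D*(1 + D)) (W(D, C) = (D + D*(1 + D))*(C - 2) = (D + D*(1 + D))*(-2 + C) = (-2 + C)*(D + D*(1 + D)))
(W(11, 4) + 76)² = (11*(-4 + 4 - 2*11 + 4*(1 + 11)) + 76)² = (11*(-4 + 4 - 22 + 4*12) + 76)² = (11*(-4 + 4 - 22 + 48) + 76)² = (11*26 + 76)² = (286 + 76)² = 362² = 131044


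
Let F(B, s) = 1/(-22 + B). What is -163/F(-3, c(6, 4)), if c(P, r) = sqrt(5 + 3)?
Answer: 4075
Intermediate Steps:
c(P, r) = 2*sqrt(2) (c(P, r) = sqrt(8) = 2*sqrt(2))
-163/F(-3, c(6, 4)) = -163/(1/(-22 - 3)) = -163/(1/(-25)) = -163/(-1/25) = -163*(-25) = 4075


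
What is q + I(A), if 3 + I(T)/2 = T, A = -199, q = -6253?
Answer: -6657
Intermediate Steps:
I(T) = -6 + 2*T
q + I(A) = -6253 + (-6 + 2*(-199)) = -6253 + (-6 - 398) = -6253 - 404 = -6657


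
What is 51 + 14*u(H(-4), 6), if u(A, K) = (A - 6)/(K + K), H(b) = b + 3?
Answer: 257/6 ≈ 42.833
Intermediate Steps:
H(b) = 3 + b
u(A, K) = (-6 + A)/(2*K) (u(A, K) = (-6 + A)/((2*K)) = (-6 + A)*(1/(2*K)) = (-6 + A)/(2*K))
51 + 14*u(H(-4), 6) = 51 + 14*((½)*(-6 + (3 - 4))/6) = 51 + 14*((½)*(⅙)*(-6 - 1)) = 51 + 14*((½)*(⅙)*(-7)) = 51 + 14*(-7/12) = 51 - 49/6 = 257/6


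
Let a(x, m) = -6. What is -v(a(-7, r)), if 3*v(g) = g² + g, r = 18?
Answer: -10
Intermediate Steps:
v(g) = g/3 + g²/3 (v(g) = (g² + g)/3 = (g + g²)/3 = g/3 + g²/3)
-v(a(-7, r)) = -(-6)*(1 - 6)/3 = -(-6)*(-5)/3 = -1*10 = -10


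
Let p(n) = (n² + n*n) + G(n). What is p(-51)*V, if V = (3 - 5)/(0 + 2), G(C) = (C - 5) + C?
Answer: -5095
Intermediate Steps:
G(C) = -5 + 2*C (G(C) = (-5 + C) + C = -5 + 2*C)
p(n) = -5 + 2*n + 2*n² (p(n) = (n² + n*n) + (-5 + 2*n) = (n² + n²) + (-5 + 2*n) = 2*n² + (-5 + 2*n) = -5 + 2*n + 2*n²)
V = -1 (V = -2/2 = -2*½ = -1)
p(-51)*V = (-5 + 2*(-51) + 2*(-51)²)*(-1) = (-5 - 102 + 2*2601)*(-1) = (-5 - 102 + 5202)*(-1) = 5095*(-1) = -5095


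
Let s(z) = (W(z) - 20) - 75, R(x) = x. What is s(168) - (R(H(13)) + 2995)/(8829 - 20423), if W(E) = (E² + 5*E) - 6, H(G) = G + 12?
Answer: 167900021/5797 ≈ 28963.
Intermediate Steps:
H(G) = 12 + G
W(E) = -6 + E² + 5*E
s(z) = -101 + z² + 5*z (s(z) = ((-6 + z² + 5*z) - 20) - 75 = (-26 + z² + 5*z) - 75 = -101 + z² + 5*z)
s(168) - (R(H(13)) + 2995)/(8829 - 20423) = (-101 + 168² + 5*168) - ((12 + 13) + 2995)/(8829 - 20423) = (-101 + 28224 + 840) - (25 + 2995)/(-11594) = 28963 - 3020*(-1)/11594 = 28963 - 1*(-1510/5797) = 28963 + 1510/5797 = 167900021/5797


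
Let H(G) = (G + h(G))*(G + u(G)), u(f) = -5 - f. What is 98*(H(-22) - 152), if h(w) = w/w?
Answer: -4606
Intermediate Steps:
h(w) = 1
H(G) = -5 - 5*G (H(G) = (G + 1)*(G + (-5 - G)) = (1 + G)*(-5) = -5 - 5*G)
98*(H(-22) - 152) = 98*((-5 - 5*(-22)) - 152) = 98*((-5 + 110) - 152) = 98*(105 - 152) = 98*(-47) = -4606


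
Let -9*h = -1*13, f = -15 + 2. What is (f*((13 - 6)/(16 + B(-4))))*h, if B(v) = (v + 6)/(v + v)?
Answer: -676/81 ≈ -8.3457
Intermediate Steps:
B(v) = (6 + v)/(2*v) (B(v) = (6 + v)/((2*v)) = (6 + v)*(1/(2*v)) = (6 + v)/(2*v))
f = -13
h = 13/9 (h = -(-1)*13/9 = -⅑*(-13) = 13/9 ≈ 1.4444)
(f*((13 - 6)/(16 + B(-4))))*h = -13*(13 - 6)/(16 + (½)*(6 - 4)/(-4))*(13/9) = -91/(16 + (½)*(-¼)*2)*(13/9) = -91/(16 - ¼)*(13/9) = -91/63/4*(13/9) = -91*4/63*(13/9) = -13*4/9*(13/9) = -52/9*13/9 = -676/81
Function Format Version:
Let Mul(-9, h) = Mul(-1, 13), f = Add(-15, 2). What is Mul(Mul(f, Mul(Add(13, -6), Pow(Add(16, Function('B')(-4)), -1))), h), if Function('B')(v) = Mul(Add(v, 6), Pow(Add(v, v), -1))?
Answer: Rational(-676, 81) ≈ -8.3457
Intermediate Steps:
Function('B')(v) = Mul(Rational(1, 2), Pow(v, -1), Add(6, v)) (Function('B')(v) = Mul(Add(6, v), Pow(Mul(2, v), -1)) = Mul(Add(6, v), Mul(Rational(1, 2), Pow(v, -1))) = Mul(Rational(1, 2), Pow(v, -1), Add(6, v)))
f = -13
h = Rational(13, 9) (h = Mul(Rational(-1, 9), Mul(-1, 13)) = Mul(Rational(-1, 9), -13) = Rational(13, 9) ≈ 1.4444)
Mul(Mul(f, Mul(Add(13, -6), Pow(Add(16, Function('B')(-4)), -1))), h) = Mul(Mul(-13, Mul(Add(13, -6), Pow(Add(16, Mul(Rational(1, 2), Pow(-4, -1), Add(6, -4))), -1))), Rational(13, 9)) = Mul(Mul(-13, Mul(7, Pow(Add(16, Mul(Rational(1, 2), Rational(-1, 4), 2)), -1))), Rational(13, 9)) = Mul(Mul(-13, Mul(7, Pow(Add(16, Rational(-1, 4)), -1))), Rational(13, 9)) = Mul(Mul(-13, Mul(7, Pow(Rational(63, 4), -1))), Rational(13, 9)) = Mul(Mul(-13, Mul(7, Rational(4, 63))), Rational(13, 9)) = Mul(Mul(-13, Rational(4, 9)), Rational(13, 9)) = Mul(Rational(-52, 9), Rational(13, 9)) = Rational(-676, 81)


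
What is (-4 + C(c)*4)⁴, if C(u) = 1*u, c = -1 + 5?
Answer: 20736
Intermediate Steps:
c = 4
C(u) = u
(-4 + C(c)*4)⁴ = (-4 + 4*4)⁴ = (-4 + 16)⁴ = 12⁴ = 20736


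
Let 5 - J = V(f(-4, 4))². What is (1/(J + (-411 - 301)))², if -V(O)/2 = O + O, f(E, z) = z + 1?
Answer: 1/1225449 ≈ 8.1603e-7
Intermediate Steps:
f(E, z) = 1 + z
V(O) = -4*O (V(O) = -2*(O + O) = -4*O)
J = -395 (J = 5 - (-4*(1 + 4))² = 5 - (-4*5)² = 5 - 1*(-20)² = 5 - 1*400 = 5 - 400 = -395)
(1/(J + (-411 - 301)))² = (1/(-395 + (-411 - 301)))² = (1/(-395 - 712))² = (1/(-1107))² = (-1/1107)² = 1/1225449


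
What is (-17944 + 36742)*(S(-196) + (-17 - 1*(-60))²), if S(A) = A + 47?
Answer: 31956600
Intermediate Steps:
S(A) = 47 + A
(-17944 + 36742)*(S(-196) + (-17 - 1*(-60))²) = (-17944 + 36742)*((47 - 196) + (-17 - 1*(-60))²) = 18798*(-149 + (-17 + 60)²) = 18798*(-149 + 43²) = 18798*(-149 + 1849) = 18798*1700 = 31956600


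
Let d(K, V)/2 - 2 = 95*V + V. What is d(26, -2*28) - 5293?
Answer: -16041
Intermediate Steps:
d(K, V) = 4 + 192*V (d(K, V) = 4 + 2*(95*V + V) = 4 + 2*(96*V) = 4 + 192*V)
d(26, -2*28) - 5293 = (4 + 192*(-2*28)) - 5293 = (4 + 192*(-56)) - 5293 = (4 - 10752) - 5293 = -10748 - 5293 = -16041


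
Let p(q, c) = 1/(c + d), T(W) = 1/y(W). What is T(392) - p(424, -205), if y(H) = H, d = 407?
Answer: -95/39592 ≈ -0.0023995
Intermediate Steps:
T(W) = 1/W
p(q, c) = 1/(407 + c) (p(q, c) = 1/(c + 407) = 1/(407 + c))
T(392) - p(424, -205) = 1/392 - 1/(407 - 205) = 1/392 - 1/202 = -95/39592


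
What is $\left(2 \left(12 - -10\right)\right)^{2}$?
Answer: $1936$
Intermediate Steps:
$\left(2 \left(12 - -10\right)\right)^{2} = \left(2 \left(12 + 10\right)\right)^{2} = \left(2 \cdot 22\right)^{2} = 44^{2} = 1936$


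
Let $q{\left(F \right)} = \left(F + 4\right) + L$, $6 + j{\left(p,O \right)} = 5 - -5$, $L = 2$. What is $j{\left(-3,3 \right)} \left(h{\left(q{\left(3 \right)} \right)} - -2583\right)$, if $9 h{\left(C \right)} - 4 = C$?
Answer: $\frac{93040}{9} \approx 10338.0$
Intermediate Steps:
$j{\left(p,O \right)} = 4$ ($j{\left(p,O \right)} = -6 + \left(5 - -5\right) = -6 + \left(5 + 5\right) = -6 + 10 = 4$)
$q{\left(F \right)} = 6 + F$ ($q{\left(F \right)} = \left(F + 4\right) + 2 = \left(4 + F\right) + 2 = 6 + F$)
$h{\left(C \right)} = \frac{4}{9} + \frac{C}{9}$
$j{\left(-3,3 \right)} \left(h{\left(q{\left(3 \right)} \right)} - -2583\right) = 4 \left(\left(\frac{4}{9} + \frac{6 + 3}{9}\right) - -2583\right) = 4 \left(\left(\frac{4}{9} + \frac{1}{9} \cdot 9\right) + 2583\right) = 4 \left(\left(\frac{4}{9} + 1\right) + 2583\right) = 4 \left(\frac{13}{9} + 2583\right) = 4 \cdot \frac{23260}{9} = \frac{93040}{9}$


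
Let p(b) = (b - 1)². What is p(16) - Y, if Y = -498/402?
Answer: 15158/67 ≈ 226.24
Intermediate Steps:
p(b) = (-1 + b)²
Y = -83/67 (Y = -498*1/402 = -83/67 ≈ -1.2388)
p(16) - Y = (-1 + 16)² - 1*(-83/67) = 15² + 83/67 = 225 + 83/67 = 15158/67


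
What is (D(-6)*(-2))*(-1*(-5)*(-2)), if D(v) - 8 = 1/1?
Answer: 180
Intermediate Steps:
D(v) = 9 (D(v) = 8 + 1/1 = 8 + 1*1 = 8 + 1 = 9)
(D(-6)*(-2))*(-1*(-5)*(-2)) = (9*(-2))*(-1*(-5)*(-2)) = -90*(-2) = -18*(-10) = 180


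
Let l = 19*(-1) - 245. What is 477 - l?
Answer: 741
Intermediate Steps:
l = -264 (l = -19 - 245 = -264)
477 - l = 477 - 1*(-264) = 477 + 264 = 741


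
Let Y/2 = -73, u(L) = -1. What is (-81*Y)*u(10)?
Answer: -11826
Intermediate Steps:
Y = -146 (Y = 2*(-73) = -146)
(-81*Y)*u(10) = -81*(-146)*(-1) = 11826*(-1) = -11826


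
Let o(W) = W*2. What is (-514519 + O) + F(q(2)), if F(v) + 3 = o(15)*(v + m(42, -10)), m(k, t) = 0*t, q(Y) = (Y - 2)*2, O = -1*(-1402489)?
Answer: 887967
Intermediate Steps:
O = 1402489
o(W) = 2*W
q(Y) = -4 + 2*Y (q(Y) = (-2 + Y)*2 = -4 + 2*Y)
m(k, t) = 0
F(v) = -3 + 30*v (F(v) = -3 + (2*15)*(v + 0) = -3 + 30*v)
(-514519 + O) + F(q(2)) = (-514519 + 1402489) + (-3 + 30*(-4 + 2*2)) = 887970 + (-3 + 30*(-4 + 4)) = 887970 + (-3 + 30*0) = 887970 + (-3 + 0) = 887970 - 3 = 887967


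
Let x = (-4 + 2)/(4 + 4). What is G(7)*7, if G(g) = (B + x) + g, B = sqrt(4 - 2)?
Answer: 189/4 + 7*sqrt(2) ≈ 57.149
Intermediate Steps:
x = -1/4 (x = -2/8 = -2*1/8 = -1/4 ≈ -0.25000)
B = sqrt(2) ≈ 1.4142
G(g) = -1/4 + g + sqrt(2) (G(g) = (sqrt(2) - 1/4) + g = (-1/4 + sqrt(2)) + g = -1/4 + g + sqrt(2))
G(7)*7 = (-1/4 + 7 + sqrt(2))*7 = (27/4 + sqrt(2))*7 = 189/4 + 7*sqrt(2)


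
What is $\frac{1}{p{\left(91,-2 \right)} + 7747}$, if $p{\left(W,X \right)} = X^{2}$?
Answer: $\frac{1}{7751} \approx 0.00012902$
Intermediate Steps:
$\frac{1}{p{\left(91,-2 \right)} + 7747} = \frac{1}{\left(-2\right)^{2} + 7747} = \frac{1}{4 + 7747} = \frac{1}{7751}$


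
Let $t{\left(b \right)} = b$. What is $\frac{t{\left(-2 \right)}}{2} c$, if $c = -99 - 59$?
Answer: $158$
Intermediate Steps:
$c = -158$
$\frac{t{\left(-2 \right)}}{2} c = - \frac{2}{2} \left(-158\right) = \left(-2\right) \frac{1}{2} \left(-158\right) = \left(-1\right) \left(-158\right) = 158$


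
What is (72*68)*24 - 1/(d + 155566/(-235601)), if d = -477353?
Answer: 13215087327216977/112464999719 ≈ 1.1750e+5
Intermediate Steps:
(72*68)*24 - 1/(d + 155566/(-235601)) = (72*68)*24 - 1/(-477353 + 155566/(-235601)) = 4896*24 - 1/(-477353 + 155566*(-1/235601)) = 117504 - 1/(-477353 - 155566/235601) = 117504 - 1/(-112464999719/235601) = 117504 - 1*(-235601/112464999719) = 117504 + 235601/112464999719 = 13215087327216977/112464999719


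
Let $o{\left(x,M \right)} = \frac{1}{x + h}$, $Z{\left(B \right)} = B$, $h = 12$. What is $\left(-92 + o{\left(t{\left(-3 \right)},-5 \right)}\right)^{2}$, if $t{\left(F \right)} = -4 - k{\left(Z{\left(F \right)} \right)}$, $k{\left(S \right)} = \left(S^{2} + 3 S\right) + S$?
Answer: $\frac{1022121}{121} \approx 8447.3$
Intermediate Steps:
$k{\left(S \right)} = S^{2} + 4 S$
$t{\left(F \right)} = -4 - F \left(4 + F\right)$
$o{\left(x,M \right)} = \frac{1}{12 + x}$ ($o{\left(x,M \right)} = \frac{1}{x + 12} = \frac{1}{12 + x}$)
$\left(-92 + o{\left(t{\left(-3 \right)},-5 \right)}\right)^{2} = \left(-92 + \frac{1}{12 - \left(4 - 3 \left(4 - 3\right)\right)}\right)^{2} = \left(-92 + \frac{1}{12 - \left(4 - 3\right)}\right)^{2} = \left(-92 + \frac{1}{12 + \left(-4 + 3\right)}\right)^{2} = \left(-92 + \frac{1}{12 - 1}\right)^{2} = \left(-92 + \frac{1}{11}\right)^{2} = \left(- \frac{1011}{11}\right)^{2} = \frac{1022121}{121}$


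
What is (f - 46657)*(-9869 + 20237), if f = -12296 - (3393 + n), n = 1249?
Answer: -659352960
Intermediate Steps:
f = -16938 (f = -12296 - (3393 + 1249) = -12296 - 1*4642 = -12296 - 4642 = -16938)
(f - 46657)*(-9869 + 20237) = (-16938 - 46657)*(-9869 + 20237) = -63595*10368 = -659352960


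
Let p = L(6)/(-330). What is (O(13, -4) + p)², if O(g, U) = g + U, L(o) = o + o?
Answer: 243049/3025 ≈ 80.347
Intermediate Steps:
L(o) = 2*o
p = -2/55 (p = (2*6)/(-330) = 12*(-1/330) = -2/55 ≈ -0.036364)
O(g, U) = U + g
(O(13, -4) + p)² = ((-4 + 13) - 2/55)² = (9 - 2/55)² = (493/55)² = 243049/3025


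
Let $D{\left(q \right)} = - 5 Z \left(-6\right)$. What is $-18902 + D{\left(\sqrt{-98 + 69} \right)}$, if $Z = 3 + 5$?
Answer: $-18662$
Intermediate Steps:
$Z = 8$
$D{\left(q \right)} = 240$ ($D{\left(q \right)} = \left(-5\right) 8 \left(-6\right) = \left(-40\right) \left(-6\right) = 240$)
$-18902 + D{\left(\sqrt{-98 + 69} \right)} = -18902 + 240 = -18662$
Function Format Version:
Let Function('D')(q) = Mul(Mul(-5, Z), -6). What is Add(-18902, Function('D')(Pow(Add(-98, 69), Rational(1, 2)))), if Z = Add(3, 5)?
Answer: -18662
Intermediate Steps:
Z = 8
Function('D')(q) = 240 (Function('D')(q) = Mul(Mul(-5, 8), -6) = Mul(-40, -6) = 240)
Add(-18902, Function('D')(Pow(Add(-98, 69), Rational(1, 2)))) = Add(-18902, 240) = -18662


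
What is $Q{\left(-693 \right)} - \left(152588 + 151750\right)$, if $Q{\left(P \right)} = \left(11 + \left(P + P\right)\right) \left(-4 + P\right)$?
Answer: $654037$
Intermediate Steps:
$Q{\left(P \right)} = \left(-4 + P\right) \left(11 + 2 P\right)$ ($Q{\left(P \right)} = \left(11 + 2 P\right) \left(-4 + P\right) = \left(-4 + P\right) \left(11 + 2 P\right)$)
$Q{\left(-693 \right)} - \left(152588 + 151750\right) = \left(-44 + 2 \left(-693\right)^{2} + 3 \left(-693\right)\right) - \left(152588 + 151750\right) = \left(-44 + 2 \cdot 480249 - 2079\right) - 304338 = \left(-44 + 960498 - 2079\right) - 304338 = 958375 - 304338 = 654037$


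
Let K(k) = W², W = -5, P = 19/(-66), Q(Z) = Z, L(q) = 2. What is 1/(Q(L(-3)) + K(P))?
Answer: 1/27 ≈ 0.037037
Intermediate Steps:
P = -19/66 (P = 19*(-1/66) = -19/66 ≈ -0.28788)
K(k) = 25 (K(k) = (-5)² = 25)
1/(Q(L(-3)) + K(P)) = 1/(2 + 25) = 1/27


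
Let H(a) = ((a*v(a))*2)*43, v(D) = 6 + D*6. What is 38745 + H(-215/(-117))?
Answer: 189070795/4563 ≈ 41436.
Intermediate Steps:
v(D) = 6 + 6*D
H(a) = 86*a*(6 + 6*a) (H(a) = ((a*(6 + 6*a))*2)*43 = (2*a*(6 + 6*a))*43 = 86*a*(6 + 6*a))
38745 + H(-215/(-117)) = 38745 + 516*(-215/(-117))*(1 - 215/(-117)) = 38745 + 516*(-215*(-1/117))*(1 - 215*(-1/117)) = 38745 + 516*(215/117)*(1 + 215/117) = 38745 + 516*(215/117)*(332/117) = 38745 + 12277360/4563 = 189070795/4563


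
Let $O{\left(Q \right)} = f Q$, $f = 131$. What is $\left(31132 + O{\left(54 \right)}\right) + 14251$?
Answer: $52457$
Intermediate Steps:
$O{\left(Q \right)} = 131 Q$
$\left(31132 + O{\left(54 \right)}\right) + 14251 = \left(31132 + 131 \cdot 54\right) + 14251 = \left(31132 + 7074\right) + 14251 = 38206 + 14251 = 52457$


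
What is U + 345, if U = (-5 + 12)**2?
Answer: 394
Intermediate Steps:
U = 49 (U = 7**2 = 49)
U + 345 = 49 + 345 = 394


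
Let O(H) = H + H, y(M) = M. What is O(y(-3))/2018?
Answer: -3/1009 ≈ -0.0029732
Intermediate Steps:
O(H) = 2*H
O(y(-3))/2018 = (2*(-3))/2018 = -6*1/2018 = -3/1009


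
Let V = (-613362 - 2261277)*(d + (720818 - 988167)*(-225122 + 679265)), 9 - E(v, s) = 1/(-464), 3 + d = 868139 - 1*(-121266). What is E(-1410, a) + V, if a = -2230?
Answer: 161945521853358166657/464 ≈ 3.4902e+17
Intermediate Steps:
d = 989402 (d = -3 + (868139 - 1*(-121266)) = -3 + (868139 + 121266) = -3 + 989405 = 989402)
E(v, s) = 4177/464 (E(v, s) = 9 - 1/(-464) = 9 - 1*(-1/464) = 9 + 1/464 = 4177/464)
V = 349020521235685695 (V = (-613362 - 2261277)*(989402 + (720818 - 988167)*(-225122 + 679265)) = -2874639*(989402 - 267349*454143) = -2874639*(989402 - 121414676907) = -2874639*(-121413687505) = 349020521235685695)
E(-1410, a) + V = 4177/464 + 349020521235685695 = 161945521853358166657/464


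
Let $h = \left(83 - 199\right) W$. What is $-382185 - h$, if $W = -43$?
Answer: $-387173$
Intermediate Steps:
$h = 4988$ ($h = \left(83 - 199\right) \left(-43\right) = \left(-116\right) \left(-43\right) = 4988$)
$-382185 - h = -382185 - 4988 = -387173$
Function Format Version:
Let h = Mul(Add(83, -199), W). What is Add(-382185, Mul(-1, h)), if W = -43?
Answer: -387173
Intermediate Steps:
h = 4988 (h = Mul(Add(83, -199), -43) = Mul(-116, -43) = 4988)
Add(-382185, Mul(-1, h)) = Add(-382185, Mul(-1, 4988)) = Add(-382185, -4988) = -387173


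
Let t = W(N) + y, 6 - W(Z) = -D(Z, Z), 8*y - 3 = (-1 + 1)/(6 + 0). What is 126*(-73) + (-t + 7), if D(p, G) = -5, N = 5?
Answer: -73539/8 ≈ -9192.4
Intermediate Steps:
y = 3/8 (y = 3/8 + ((-1 + 1)/(6 + 0))/8 = 3/8 + (0/6)/8 = 3/8 + (0*(1/6))/8 = 3/8 + (1/8)*0 = 3/8 + 0 = 3/8 ≈ 0.37500)
W(Z) = 1 (W(Z) = 6 - (-1)*(-5) = 6 - 1*5 = 6 - 5 = 1)
t = 11/8 (t = 1 + 3/8 = 11/8 ≈ 1.3750)
126*(-73) + (-t + 7) = 126*(-73) + (-1*11/8 + 7) = -9198 + (-11/8 + 7) = -9198 + 45/8 = -73539/8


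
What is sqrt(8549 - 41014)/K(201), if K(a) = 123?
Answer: I*sqrt(32465)/123 ≈ 1.4649*I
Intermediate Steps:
sqrt(8549 - 41014)/K(201) = sqrt(8549 - 41014)/123 = sqrt(-32465)*(1/123) = (I*sqrt(32465))*(1/123) = I*sqrt(32465)/123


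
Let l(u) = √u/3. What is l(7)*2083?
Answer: 2083*√7/3 ≈ 1837.0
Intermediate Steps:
l(u) = √u/3
l(7)*2083 = (√7/3)*2083 = 2083*√7/3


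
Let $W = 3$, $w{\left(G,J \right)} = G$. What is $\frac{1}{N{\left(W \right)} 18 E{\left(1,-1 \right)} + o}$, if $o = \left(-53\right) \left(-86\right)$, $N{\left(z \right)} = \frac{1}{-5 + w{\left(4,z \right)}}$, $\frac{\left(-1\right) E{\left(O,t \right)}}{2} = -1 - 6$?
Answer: $\frac{1}{4306} \approx 0.00023223$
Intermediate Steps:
$E{\left(O,t \right)} = 14$ ($E{\left(O,t \right)} = - 2 \left(-1 - 6\right) = \left(-2\right) \left(-7\right) = 14$)
$N{\left(z \right)} = -1$ ($N{\left(z \right)} = \frac{1}{-5 + 4} = \frac{1}{-1} = -1$)
$o = 4558$
$\frac{1}{N{\left(W \right)} 18 E{\left(1,-1 \right)} + o} = \frac{1}{\left(-1\right) 18 \cdot 14 + 4558} = \frac{1}{\left(-18\right) 14 + 4558} = \frac{1}{-252 + 4558} = \frac{1}{4306}$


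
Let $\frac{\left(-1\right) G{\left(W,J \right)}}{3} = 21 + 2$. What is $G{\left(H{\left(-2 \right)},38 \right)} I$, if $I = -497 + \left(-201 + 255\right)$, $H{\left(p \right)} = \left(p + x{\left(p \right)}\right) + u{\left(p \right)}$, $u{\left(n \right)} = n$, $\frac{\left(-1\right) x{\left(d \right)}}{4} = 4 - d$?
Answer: $30567$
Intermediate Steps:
$x{\left(d \right)} = -16 + 4 d$ ($x{\left(d \right)} = - 4 \left(4 - d\right) = -16 + 4 d$)
$H{\left(p \right)} = -16 + 6 p$ ($H{\left(p \right)} = \left(p + \left(-16 + 4 p\right)\right) + p = \left(-16 + 5 p\right) + p = -16 + 6 p$)
$G{\left(W,J \right)} = -69$ ($G{\left(W,J \right)} = - 3 \left(21 + 2\right) = \left(-3\right) 23 = -69$)
$I = -443$ ($I = -497 + 54 = -443$)
$G{\left(H{\left(-2 \right)},38 \right)} I = \left(-69\right) \left(-443\right) = 30567$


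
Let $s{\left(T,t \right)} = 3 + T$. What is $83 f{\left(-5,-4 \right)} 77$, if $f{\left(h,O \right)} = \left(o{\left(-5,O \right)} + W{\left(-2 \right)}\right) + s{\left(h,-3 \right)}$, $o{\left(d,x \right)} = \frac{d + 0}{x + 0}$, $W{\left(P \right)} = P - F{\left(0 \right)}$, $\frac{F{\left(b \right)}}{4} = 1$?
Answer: $- \frac{172557}{4} \approx -43139.0$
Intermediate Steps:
$F{\left(b \right)} = 4$ ($F{\left(b \right)} = 4 \cdot 1 = 4$)
$W{\left(P \right)} = -4 + P$ ($W{\left(P \right)} = P - 4 = -4 + P$)
$o{\left(d,x \right)} = \frac{d}{x}$
$f{\left(h,O \right)} = -3 + h - \frac{5}{O}$ ($f{\left(h,O \right)} = \left(- \frac{5}{O} - 6\right) + \left(3 + h\right) = \left(-6 - \frac{5}{O}\right) + \left(3 + h\right) = -3 + h - \frac{5}{O}$)
$83 f{\left(-5,-4 \right)} 77 = 83 \left(-3 - 5 - \frac{5}{-4}\right) 77 = 83 \left(-3 - 5 - - \frac{5}{4}\right) 77 = 83 \left(-3 - 5 + \frac{5}{4}\right) 77 = 83 \left(- \frac{27}{4}\right) 77 = \left(- \frac{2241}{4}\right) 77 = - \frac{172557}{4}$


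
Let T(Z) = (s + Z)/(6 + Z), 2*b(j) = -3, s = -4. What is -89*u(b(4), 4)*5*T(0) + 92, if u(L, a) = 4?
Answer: 3836/3 ≈ 1278.7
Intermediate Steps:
b(j) = -3/2 (b(j) = (½)*(-3) = -3/2)
T(Z) = (-4 + Z)/(6 + Z)
-89*u(b(4), 4)*5*T(0) + 92 = -89*4*5*(-4 + 0)/(6 + 0) + 92 = -1780*-4/6 + 92 = -1780*(⅙)*(-4) + 92 = -1780*(-2)/3 + 92 = -89*(-40/3) + 92 = 3560/3 + 92 = 3836/3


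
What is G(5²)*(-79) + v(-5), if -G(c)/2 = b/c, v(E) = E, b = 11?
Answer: 1613/25 ≈ 64.520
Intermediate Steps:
G(c) = -22/c
G(5²)*(-79) + v(-5) = -22/(5²)*(-79) - 5 = -22/25*(-79) - 5 = 1738/25 - 5 = 1613/25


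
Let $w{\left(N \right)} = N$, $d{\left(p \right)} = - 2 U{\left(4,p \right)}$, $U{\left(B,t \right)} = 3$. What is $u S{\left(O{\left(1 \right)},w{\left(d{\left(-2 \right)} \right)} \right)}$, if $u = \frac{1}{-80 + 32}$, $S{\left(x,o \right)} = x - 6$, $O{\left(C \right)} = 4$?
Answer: $\frac{1}{24} \approx 0.041667$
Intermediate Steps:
$d{\left(p \right)} = -6$ ($d{\left(p \right)} = \left(-2\right) 3 = -6$)
$S{\left(x,o \right)} = -6 + x$
$u = - \frac{1}{48}$ ($u = \frac{1}{-48} = - \frac{1}{48} \approx -0.020833$)
$u S{\left(O{\left(1 \right)},w{\left(d{\left(-2 \right)} \right)} \right)} = - \frac{-6 + 4}{48} = \left(- \frac{1}{48}\right) \left(-2\right) = \frac{1}{24}$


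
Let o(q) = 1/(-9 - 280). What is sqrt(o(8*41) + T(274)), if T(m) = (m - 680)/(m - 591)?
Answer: sqrt(37094389)/5389 ≈ 1.1302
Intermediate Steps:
o(q) = -1/289 (o(q) = 1/(-289) = -1/289)
T(m) = (-680 + m)/(-591 + m)
sqrt(o(8*41) + T(274)) = sqrt(-1/289 + (-680 + 274)/(-591 + 274)) = sqrt(-1/289 - 406/(-317)) = sqrt(-1/289 - 1/317*(-406)) = sqrt(-1/289 + 406/317) = sqrt(117017/91613) = sqrt(37094389)/5389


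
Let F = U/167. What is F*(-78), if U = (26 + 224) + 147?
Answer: -30966/167 ≈ -185.43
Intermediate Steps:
U = 397 (U = 250 + 147 = 397)
F = 397/167 ≈ 2.3772
F*(-78) = (397/167)*(-78) = -30966/167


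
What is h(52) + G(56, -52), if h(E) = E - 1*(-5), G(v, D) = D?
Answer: 5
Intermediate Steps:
h(E) = 5 + E (h(E) = E + 5 = 5 + E)
h(52) + G(56, -52) = (5 + 52) - 52 = 57 - 52 = 5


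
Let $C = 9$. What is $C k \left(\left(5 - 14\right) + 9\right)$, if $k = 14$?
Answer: $0$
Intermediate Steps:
$C k \left(\left(5 - 14\right) + 9\right) = 9 \cdot 14 \left(\left(5 - 14\right) + 9\right) = 126 \left(-9 + 9\right) = 126 \cdot 0 = 0$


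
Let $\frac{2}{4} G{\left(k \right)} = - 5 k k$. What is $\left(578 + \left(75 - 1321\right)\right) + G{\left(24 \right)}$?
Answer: $-6428$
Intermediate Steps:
$G{\left(k \right)} = - 10 k^{2}$ ($G{\left(k \right)} = 2 - 5 k k = 2 \left(- 5 k^{2}\right) = - 10 k^{2}$)
$\left(578 + \left(75 - 1321\right)\right) + G{\left(24 \right)} = \left(578 + \left(75 - 1321\right)\right) - 10 \cdot 24^{2} = \left(578 - 1246\right) - 5760 = -668 - 5760 = -6428$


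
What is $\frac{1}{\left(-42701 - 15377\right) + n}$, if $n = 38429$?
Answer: $- \frac{1}{19649} \approx -5.0893 \cdot 10^{-5}$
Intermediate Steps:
$\frac{1}{\left(-42701 - 15377\right) + n} = \frac{1}{\left(-42701 - 15377\right) + 38429} = \frac{1}{-58078 + 38429} = \frac{1}{-19649} = - \frac{1}{19649}$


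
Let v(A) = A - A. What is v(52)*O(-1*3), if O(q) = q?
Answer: 0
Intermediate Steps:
v(A) = 0
v(52)*O(-1*3) = 0*(-1*3) = 0*(-3) = 0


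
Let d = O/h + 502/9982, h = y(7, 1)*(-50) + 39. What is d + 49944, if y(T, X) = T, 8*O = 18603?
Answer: 620092790867/12417608 ≈ 49937.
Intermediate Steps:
O = 18603/8 (O = (⅛)*18603 = 18603/8 ≈ 2325.4)
h = -311 (h = 7*(-50) + 39 = -350 + 39 = -311)
d = -92223085/12417608 (d = (18603/8)/(-311) + 502/9982 = (18603/8)*(-1/311) + 502*(1/9982) = -18603/2488 + 251/4991 = -92223085/12417608 ≈ -7.4268)
d + 49944 = -92223085/12417608 + 49944 = 620092790867/12417608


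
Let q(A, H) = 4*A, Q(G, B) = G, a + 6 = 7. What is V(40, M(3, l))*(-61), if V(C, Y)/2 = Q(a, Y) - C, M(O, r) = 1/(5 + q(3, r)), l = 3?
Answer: 4758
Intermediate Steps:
a = 1 (a = -6 + 7 = 1)
M(O, r) = 1/17 (M(O, r) = 1/(5 + 4*3) = 1/(5 + 12) = 1/17)
V(C, Y) = 2 - 2*C (V(C, Y) = 2*(1 - C) = 2 - 2*C)
V(40, M(3, l))*(-61) = (2 - 2*40)*(-61) = (2 - 80)*(-61) = -78*(-61) = 4758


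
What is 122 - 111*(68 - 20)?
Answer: -5206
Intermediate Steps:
122 - 111*(68 - 20) = 122 - 111*48 = 122 - 5328 = -5206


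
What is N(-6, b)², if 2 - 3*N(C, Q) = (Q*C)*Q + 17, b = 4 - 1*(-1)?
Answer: 2025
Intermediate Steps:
b = 5 (b = 4 + 1 = 5)
N(C, Q) = -5 - C*Q²/3 (N(C, Q) = ⅔ - ((Q*C)*Q + 17)/3 = ⅔ - ((C*Q)*Q + 17)/3 = ⅔ - (C*Q² + 17)/3 = ⅔ - (17 + C*Q²)/3 = ⅔ + (-17/3 - C*Q²/3) = -5 - C*Q²/3)
N(-6, b)² = (-5 - ⅓*(-6)*5²)² = (-5 - ⅓*(-6)*25)² = (-5 + 50)² = 45² = 2025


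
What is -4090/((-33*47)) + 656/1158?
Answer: 958946/299343 ≈ 3.2035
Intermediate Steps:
-4090/((-33*47)) + 656/1158 = -4090/(-1551) + 656*(1/1158) = -4090*(-1/1551) + 328/579 = 4090/1551 + 328/579 = 958946/299343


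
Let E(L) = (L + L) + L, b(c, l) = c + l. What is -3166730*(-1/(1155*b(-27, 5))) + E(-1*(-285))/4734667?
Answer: -11273225792/90457059 ≈ -124.63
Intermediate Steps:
E(L) = 3*L (E(L) = 2*L + L = 3*L)
-3166730*(-1/(1155*b(-27, 5))) + E(-1*(-285))/4734667 = -3166730*(-1/(1155*(-27 + 5))) + (3*(-1*(-285)))/4734667 = -3166730/((-22*(-1155))) + (3*285)*(1/4734667) = -3166730/25410 + 855*(1/4734667) = -3166730*1/25410 + 45/249193 = -45239/363 + 45/249193 = -11273225792/90457059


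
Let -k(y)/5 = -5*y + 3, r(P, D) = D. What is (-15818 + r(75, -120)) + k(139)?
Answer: -12478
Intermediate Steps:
k(y) = -15 + 25*y (k(y) = -5*(-5*y + 3) = -5*(3 - 5*y) = -15 + 25*y)
(-15818 + r(75, -120)) + k(139) = (-15818 - 120) + (-15 + 25*139) = -15938 + (-15 + 3475) = -15938 + 3460 = -12478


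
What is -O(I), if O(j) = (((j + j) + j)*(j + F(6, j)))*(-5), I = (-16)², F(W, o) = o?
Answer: 1966080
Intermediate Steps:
I = 256
O(j) = -30*j² (O(j) = (((j + j) + j)*(j + j))*(-5) = ((2*j + j)*(2*j))*(-5) = ((3*j)*(2*j))*(-5) = (6*j²)*(-5) = -30*j²)
-O(I) = -(-30)*256² = -(-30)*65536 = -1*(-1966080) = 1966080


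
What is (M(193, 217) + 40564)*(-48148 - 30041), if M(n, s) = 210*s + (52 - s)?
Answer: -6721830141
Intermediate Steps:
M(n, s) = 52 + 209*s
(M(193, 217) + 40564)*(-48148 - 30041) = ((52 + 209*217) + 40564)*(-48148 - 30041) = ((52 + 45353) + 40564)*(-78189) = (45405 + 40564)*(-78189) = 85969*(-78189) = -6721830141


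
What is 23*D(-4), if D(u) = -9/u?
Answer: 207/4 ≈ 51.750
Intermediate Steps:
23*D(-4) = 23*(-9/(-4)) = 23*(-9*(-1/4)) = 23*(9/4) = 207/4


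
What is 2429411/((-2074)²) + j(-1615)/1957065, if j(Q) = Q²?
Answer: 3194746495763/1683653625588 ≈ 1.8975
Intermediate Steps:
2429411/((-2074)²) + j(-1615)/1957065 = 2429411/((-2074)²) + (-1615)²/1957065 = 2429411/4301476 + 2608225*(1/1957065) = 2429411*(1/4301476) + 521645/391413 = 2429411/4301476 + 521645/391413 = 3194746495763/1683653625588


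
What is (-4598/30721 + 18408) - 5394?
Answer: 399798496/30721 ≈ 13014.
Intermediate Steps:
(-4598/30721 + 18408) - 5394 = 565507570/30721 - 5394 = 399798496/30721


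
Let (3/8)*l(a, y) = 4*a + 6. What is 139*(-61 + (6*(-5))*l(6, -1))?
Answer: -342079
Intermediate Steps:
l(a, y) = 16 + 32*a/3 (l(a, y) = 8*(4*a + 6)/3 = 8*(6 + 4*a)/3 = 16 + 32*a/3)
139*(-61 + (6*(-5))*l(6, -1)) = 139*(-61 + (6*(-5))*(16 + (32/3)*6)) = 139*(-61 - 30*(16 + 64)) = 139*(-61 - 30*80) = 139*(-61 - 2400) = 139*(-2461) = -342079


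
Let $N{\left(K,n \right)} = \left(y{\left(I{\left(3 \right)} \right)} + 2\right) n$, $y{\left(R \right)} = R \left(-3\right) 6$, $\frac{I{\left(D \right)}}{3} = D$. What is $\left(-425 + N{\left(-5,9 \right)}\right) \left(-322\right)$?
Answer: $600530$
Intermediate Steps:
$I{\left(D \right)} = 3 D$
$y{\left(R \right)} = - 18 R$ ($y{\left(R \right)} = - 3 R 6 = - 18 R$)
$N{\left(K,n \right)} = - 160 n$ ($N{\left(K,n \right)} = \left(- 18 \cdot 3 \cdot 3 + 2\right) n = \left(\left(-18\right) 9 + 2\right) n = \left(-162 + 2\right) n = - 160 n$)
$\left(-425 + N{\left(-5,9 \right)}\right) \left(-322\right) = \left(-425 - 1440\right) \left(-322\right) = \left(-1865\right) \left(-322\right) = 600530$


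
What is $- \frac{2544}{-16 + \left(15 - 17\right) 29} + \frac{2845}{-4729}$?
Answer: $\frac{5910023}{174973} \approx 33.777$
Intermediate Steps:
$- \frac{2544}{-16 + \left(15 - 17\right) 29} + \frac{2845}{-4729} = - \frac{2544}{-16 + \left(15 - 17\right) 29} + 2845 \left(- \frac{1}{4729}\right) = - \frac{2544}{-16 - 58} - \frac{2845}{4729} = - \frac{2544}{-74} - \frac{2845}{4729} = \left(-2544\right) \left(- \frac{1}{74}\right) - \frac{2845}{4729} = \frac{1272}{37} - \frac{2845}{4729} = \frac{5910023}{174973}$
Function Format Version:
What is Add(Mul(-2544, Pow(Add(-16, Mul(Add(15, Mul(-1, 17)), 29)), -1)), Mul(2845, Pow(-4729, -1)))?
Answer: Rational(5910023, 174973) ≈ 33.777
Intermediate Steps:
Add(Mul(-2544, Pow(Add(-16, Mul(Add(15, Mul(-1, 17)), 29)), -1)), Mul(2845, Pow(-4729, -1))) = Add(Mul(-2544, Pow(Add(-16, Mul(Add(15, -17), 29)), -1)), Mul(2845, Rational(-1, 4729))) = Add(Mul(-2544, Pow(Add(-16, Mul(-2, 29)), -1)), Rational(-2845, 4729)) = Add(Mul(-2544, Pow(Add(-16, -58), -1)), Rational(-2845, 4729)) = Add(Mul(-2544, Pow(-74, -1)), Rational(-2845, 4729)) = Add(Mul(-2544, Rational(-1, 74)), Rational(-2845, 4729)) = Add(Rational(1272, 37), Rational(-2845, 4729)) = Rational(5910023, 174973)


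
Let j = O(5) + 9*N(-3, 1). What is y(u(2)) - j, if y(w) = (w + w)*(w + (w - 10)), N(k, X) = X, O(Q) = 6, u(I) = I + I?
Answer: -31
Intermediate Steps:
u(I) = 2*I
y(w) = 2*w*(-10 + 2*w) (y(w) = (2*w)*(w + (-10 + w)) = (2*w)*(-10 + 2*w) = 2*w*(-10 + 2*w))
j = 15 (j = 6 + 9*1 = 6 + 9 = 15)
y(u(2)) - j = 4*(2*2)*(-5 + 2*2) - 1*15 = 4*4*(-5 + 4) - 15 = 4*4*(-1) - 15 = -16 - 15 = -31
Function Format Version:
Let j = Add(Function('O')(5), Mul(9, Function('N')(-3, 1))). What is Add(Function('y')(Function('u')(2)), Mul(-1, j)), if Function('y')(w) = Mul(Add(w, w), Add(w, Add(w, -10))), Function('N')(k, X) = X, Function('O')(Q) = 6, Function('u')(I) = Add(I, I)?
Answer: -31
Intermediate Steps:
Function('u')(I) = Mul(2, I)
Function('y')(w) = Mul(2, w, Add(-10, Mul(2, w))) (Function('y')(w) = Mul(Mul(2, w), Add(w, Add(-10, w))) = Mul(Mul(2, w), Add(-10, Mul(2, w))) = Mul(2, w, Add(-10, Mul(2, w))))
j = 15 (j = Add(6, Mul(9, 1)) = Add(6, 9) = 15)
Add(Function('y')(Function('u')(2)), Mul(-1, j)) = Add(Mul(4, Mul(2, 2), Add(-5, Mul(2, 2))), Mul(-1, 15)) = Add(Mul(4, 4, Add(-5, 4)), -15) = Add(Mul(4, 4, -1), -15) = Add(-16, -15) = -31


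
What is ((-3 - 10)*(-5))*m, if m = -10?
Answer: -650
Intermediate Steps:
((-3 - 10)*(-5))*m = ((-3 - 10)*(-5))*(-10) = -13*(-5)*(-10) = 65*(-10) = -650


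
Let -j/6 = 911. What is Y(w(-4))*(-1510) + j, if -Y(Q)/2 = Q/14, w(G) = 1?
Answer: -36752/7 ≈ -5250.3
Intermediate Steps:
j = -5466 (j = -6*911 = -5466)
Y(Q) = -Q/7 (Y(Q) = -2*Q/14 = -Q/7)
Y(w(-4))*(-1510) + j = -1/7*1*(-1510) - 5466 = -1/7*(-1510) - 5466 = 1510/7 - 5466 = -36752/7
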